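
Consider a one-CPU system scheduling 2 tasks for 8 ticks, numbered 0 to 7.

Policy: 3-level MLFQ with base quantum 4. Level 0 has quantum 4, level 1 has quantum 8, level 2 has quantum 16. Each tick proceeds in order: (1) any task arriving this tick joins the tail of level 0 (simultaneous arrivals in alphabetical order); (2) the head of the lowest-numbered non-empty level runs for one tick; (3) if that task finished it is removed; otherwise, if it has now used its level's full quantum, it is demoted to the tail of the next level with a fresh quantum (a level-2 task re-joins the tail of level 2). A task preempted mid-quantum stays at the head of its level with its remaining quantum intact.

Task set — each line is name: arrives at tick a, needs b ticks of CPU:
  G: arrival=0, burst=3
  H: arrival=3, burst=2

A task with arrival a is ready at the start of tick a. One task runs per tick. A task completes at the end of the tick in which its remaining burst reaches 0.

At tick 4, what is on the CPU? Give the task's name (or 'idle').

t=0: L0/L1/L2 = G/-/- → run G
t=1: L0/L1/L2 = G/-/- → run G
t=2: L0/L1/L2 = G/-/- → run G
t=3: L0/L1/L2 = H/-/- → run H
t=4: L0/L1/L2 = H/-/- → run H
t=5: (idle)
t=6: (idle)
t=7: (idle)

running at tick 4 = H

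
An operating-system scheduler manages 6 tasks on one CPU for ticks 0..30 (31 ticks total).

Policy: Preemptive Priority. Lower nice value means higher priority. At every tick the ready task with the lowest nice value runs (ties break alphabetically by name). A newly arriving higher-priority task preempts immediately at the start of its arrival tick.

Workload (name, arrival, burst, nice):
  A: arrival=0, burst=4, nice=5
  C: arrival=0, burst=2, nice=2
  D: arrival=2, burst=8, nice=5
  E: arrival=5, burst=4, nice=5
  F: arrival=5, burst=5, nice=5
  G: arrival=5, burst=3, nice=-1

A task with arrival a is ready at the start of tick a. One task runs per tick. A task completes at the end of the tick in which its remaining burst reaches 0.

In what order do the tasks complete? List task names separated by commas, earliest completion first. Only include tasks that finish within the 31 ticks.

completion order = C, G, A, D, E, F

t=0: ready={A,C} → run C
t=1: ready={A,C} → run C
t=2: ready={A,D} → run A
t=3: ready={A,D} → run A
t=4: ready={A,D} → run A
t=5: ready={A,D,E,F,G} → run G
t=6: ready={A,D,E,F,G} → run G
t=7: ready={A,D,E,F,G} → run G
t=8: ready={A,D,E,F} → run A
t=9: ready={D,E,F} → run D
t=10: ready={D,E,F} → run D
t=11: ready={D,E,F} → run D
t=12: ready={D,E,F} → run D
t=13: ready={D,E,F} → run D
t=14: ready={D,E,F} → run D
t=15: ready={D,E,F} → run D
t=16: ready={D,E,F} → run D
t=17: ready={E,F} → run E
t=18: ready={E,F} → run E
t=19: ready={E,F} → run E
t=20: ready={E,F} → run E
t=21: ready={F} → run F
t=22: ready={F} → run F
t=23: ready={F} → run F
t=24: ready={F} → run F
t=25: ready={F} → run F
t=26: (idle)
t=27: (idle)
t=28: (idle)
t=29: (idle)
t=30: (idle)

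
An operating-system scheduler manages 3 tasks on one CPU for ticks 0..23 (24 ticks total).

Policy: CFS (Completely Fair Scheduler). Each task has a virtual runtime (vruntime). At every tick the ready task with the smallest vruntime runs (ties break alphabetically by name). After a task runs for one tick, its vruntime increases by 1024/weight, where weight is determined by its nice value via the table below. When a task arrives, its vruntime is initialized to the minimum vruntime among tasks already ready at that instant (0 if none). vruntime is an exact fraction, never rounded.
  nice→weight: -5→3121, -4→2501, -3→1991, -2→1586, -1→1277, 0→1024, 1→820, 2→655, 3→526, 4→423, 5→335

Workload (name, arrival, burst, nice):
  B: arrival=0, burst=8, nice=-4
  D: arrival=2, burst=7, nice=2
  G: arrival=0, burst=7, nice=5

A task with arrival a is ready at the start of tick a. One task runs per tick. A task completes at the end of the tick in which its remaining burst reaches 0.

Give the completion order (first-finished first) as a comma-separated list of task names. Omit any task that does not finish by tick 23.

t=0: vr[B=0 G=0] → run B
t=1: vr[B=1024/2501 G=0] → run G
t=2: vr[B=1024/2501 D=1024/2501 G=1024/335] → run B
t=3: vr[B=2048/2501 D=1024/2501 G=1024/335] → run D
t=4: vr[B=2048/2501 D=3231744/1638155 G=1024/335] → run B
t=5: vr[B=3072/2501 D=3231744/1638155 G=1024/335] → run B
t=6: vr[B=4096/2501 D=3231744/1638155 G=1024/335] → run B
t=7: vr[B=5120/2501 D=3231744/1638155 G=1024/335] → run D
t=8: vr[B=5120/2501 D=5792768/1638155 G=1024/335] → run B
t=9: vr[B=6144/2501 D=5792768/1638155 G=1024/335] → run B
t=10: vr[B=7168/2501 D=5792768/1638155 G=1024/335] → run B
t=11: vr[D=5792768/1638155 G=1024/335] → run G
t=12: vr[D=5792768/1638155 G=2048/335] → run D
t=13: vr[D=8353792/1638155 G=2048/335] → run D
t=14: vr[D=10914816/1638155 G=2048/335] → run G
t=15: vr[D=10914816/1638155 G=3072/335] → run D
t=16: vr[D=2695168/327631 G=3072/335] → run D
t=17: vr[D=16036864/1638155 G=3072/335] → run G
t=18: vr[D=16036864/1638155 G=4096/335] → run D
t=19: vr[G=4096/335] → run G
t=20: vr[G=1024/67] → run G
t=21: vr[G=6144/335] → run G
t=22: (idle)
t=23: (idle)

completion order = B, D, G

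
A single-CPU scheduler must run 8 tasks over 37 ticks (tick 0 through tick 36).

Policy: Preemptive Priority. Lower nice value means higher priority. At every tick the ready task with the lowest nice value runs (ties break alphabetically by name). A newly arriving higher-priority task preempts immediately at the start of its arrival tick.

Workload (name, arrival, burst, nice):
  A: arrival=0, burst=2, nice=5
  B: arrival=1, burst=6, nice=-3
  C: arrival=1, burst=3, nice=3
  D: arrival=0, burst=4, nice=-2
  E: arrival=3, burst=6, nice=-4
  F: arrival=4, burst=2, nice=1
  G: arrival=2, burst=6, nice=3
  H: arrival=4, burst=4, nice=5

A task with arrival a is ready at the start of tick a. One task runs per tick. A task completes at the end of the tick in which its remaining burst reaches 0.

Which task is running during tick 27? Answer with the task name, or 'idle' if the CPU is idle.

running at tick 27 = A

t=0: ready={A,D} → run D
t=1: ready={A,B,C,D} → run B
t=2: ready={A,B,C,D,G} → run B
t=3: ready={A,B,C,D,E,G} → run E
t=4: ready={A,B,C,D,E,F,G,H} → run E
t=5: ready={A,B,C,D,E,F,G,H} → run E
t=6: ready={A,B,C,D,E,F,G,H} → run E
t=7: ready={A,B,C,D,E,F,G,H} → run E
t=8: ready={A,B,C,D,E,F,G,H} → run E
t=9: ready={A,B,C,D,F,G,H} → run B
t=10: ready={A,B,C,D,F,G,H} → run B
t=11: ready={A,B,C,D,F,G,H} → run B
t=12: ready={A,B,C,D,F,G,H} → run B
t=13: ready={A,C,D,F,G,H} → run D
t=14: ready={A,C,D,F,G,H} → run D
t=15: ready={A,C,D,F,G,H} → run D
t=16: ready={A,C,F,G,H} → run F
t=17: ready={A,C,F,G,H} → run F
t=18: ready={A,C,G,H} → run C
t=19: ready={A,C,G,H} → run C
t=20: ready={A,C,G,H} → run C
t=21: ready={A,G,H} → run G
t=22: ready={A,G,H} → run G
t=23: ready={A,G,H} → run G
t=24: ready={A,G,H} → run G
t=25: ready={A,G,H} → run G
t=26: ready={A,G,H} → run G
t=27: ready={A,H} → run A
t=28: ready={A,H} → run A
t=29: ready={H} → run H
t=30: ready={H} → run H
t=31: ready={H} → run H
t=32: ready={H} → run H
t=33: (idle)
t=34: (idle)
t=35: (idle)
t=36: (idle)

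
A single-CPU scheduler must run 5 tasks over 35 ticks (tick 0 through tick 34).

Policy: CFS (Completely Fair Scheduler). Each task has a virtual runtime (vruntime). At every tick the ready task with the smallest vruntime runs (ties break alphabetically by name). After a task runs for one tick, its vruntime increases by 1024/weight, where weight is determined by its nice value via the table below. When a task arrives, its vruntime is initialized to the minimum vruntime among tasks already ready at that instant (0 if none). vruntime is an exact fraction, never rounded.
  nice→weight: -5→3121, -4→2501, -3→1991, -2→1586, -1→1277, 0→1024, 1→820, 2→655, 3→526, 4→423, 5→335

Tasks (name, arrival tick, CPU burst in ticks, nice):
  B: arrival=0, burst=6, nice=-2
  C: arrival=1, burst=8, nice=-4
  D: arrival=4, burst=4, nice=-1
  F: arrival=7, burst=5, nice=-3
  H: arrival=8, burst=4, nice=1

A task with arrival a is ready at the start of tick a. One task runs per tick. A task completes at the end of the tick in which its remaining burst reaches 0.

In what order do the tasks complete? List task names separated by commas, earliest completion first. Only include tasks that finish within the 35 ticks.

completion order = B, C, D, F, H

t=0: vr[B=0] → run B
t=1: vr[B=512/793 C=512/793] → run B
t=2: vr[B=1024/793 C=512/793] → run C
t=3: vr[B=1024/793 C=34304/32513] → run C
t=4: vr[B=1024/793 C=47616/32513 D=1024/793] → run B
t=5: vr[B=1536/793 C=47616/32513 D=1024/793] → run D
t=6: vr[B=1536/793 C=47616/32513 D=2119680/1012661] → run C
t=7: vr[B=1536/793 C=60928/32513 D=2119680/1012661 F=60928/32513] → run C
t=8: vr[B=1536/793 C=74240/32513 D=2119680/1012661 F=60928/32513 H=60928/32513] → run F
t=9: vr[B=1536/793 C=74240/32513 D=2119680/1012661 F=154600960/64733383 H=60928/32513] → run H
t=10: vr[B=1536/793 C=74240/32513 D=2119680/1012661 F=154600960/64733383 H=507648/162565] → run B
t=11: vr[B=2048/793 C=74240/32513 D=2119680/1012661 F=154600960/64733383 H=507648/162565] → run D
t=12: vr[B=2048/793 C=74240/32513 D=2931712/1012661 F=154600960/64733383 H=507648/162565] → run C
t=13: vr[B=2048/793 C=87552/32513 D=2931712/1012661 F=154600960/64733383 H=507648/162565] → run F
t=14: vr[B=2048/793 C=87552/32513 D=2931712/1012661 F=187894272/64733383 H=507648/162565] → run B
t=15: vr[B=2560/793 C=87552/32513 D=2931712/1012661 F=187894272/64733383 H=507648/162565] → run C
t=16: vr[B=2560/793 C=100864/32513 D=2931712/1012661 F=187894272/64733383 H=507648/162565] → run D
t=17: vr[B=2560/793 C=100864/32513 D=3743744/1012661 F=187894272/64733383 H=507648/162565] → run F
t=18: vr[B=2560/793 C=100864/32513 D=3743744/1012661 F=221187584/64733383 H=507648/162565] → run C
t=19: vr[B=2560/793 C=114176/32513 D=3743744/1012661 F=221187584/64733383 H=507648/162565] → run H
t=20: vr[B=2560/793 C=114176/32513 D=3743744/1012661 F=221187584/64733383 H=710656/162565] → run B
t=21: vr[C=114176/32513 D=3743744/1012661 F=221187584/64733383 H=710656/162565] → run F
t=22: vr[C=114176/32513 D=3743744/1012661 F=254480896/64733383 H=710656/162565] → run C
t=23: vr[D=3743744/1012661 F=254480896/64733383 H=710656/162565] → run D
t=24: vr[F=254480896/64733383 H=710656/162565] → run F
t=25: vr[H=710656/162565] → run H
t=26: vr[H=913664/162565] → run H
t=27: (idle)
t=28: (idle)
t=29: (idle)
t=30: (idle)
t=31: (idle)
t=32: (idle)
t=33: (idle)
t=34: (idle)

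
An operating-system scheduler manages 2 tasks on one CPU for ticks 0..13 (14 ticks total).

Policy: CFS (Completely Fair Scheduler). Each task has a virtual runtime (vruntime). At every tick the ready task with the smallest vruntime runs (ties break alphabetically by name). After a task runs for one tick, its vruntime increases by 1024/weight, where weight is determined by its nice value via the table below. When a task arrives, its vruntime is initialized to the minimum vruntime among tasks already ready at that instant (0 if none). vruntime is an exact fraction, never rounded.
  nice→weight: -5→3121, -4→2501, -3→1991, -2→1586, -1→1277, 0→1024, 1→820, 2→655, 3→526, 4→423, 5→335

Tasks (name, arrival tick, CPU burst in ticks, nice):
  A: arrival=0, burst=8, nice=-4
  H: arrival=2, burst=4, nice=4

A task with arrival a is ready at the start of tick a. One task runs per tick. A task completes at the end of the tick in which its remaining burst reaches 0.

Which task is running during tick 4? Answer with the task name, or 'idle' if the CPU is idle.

running at tick 4 = A

t=0: vr[A=0] → run A
t=1: vr[A=1024/2501] → run A
t=2: vr[A=2048/2501 H=2048/2501] → run A
t=3: vr[A=3072/2501 H=2048/2501] → run H
t=4: vr[A=3072/2501 H=3427328/1057923] → run A
t=5: vr[A=4096/2501 H=3427328/1057923] → run A
t=6: vr[A=5120/2501 H=3427328/1057923] → run A
t=7: vr[A=6144/2501 H=3427328/1057923] → run A
t=8: vr[A=7168/2501 H=3427328/1057923] → run A
t=9: vr[H=3427328/1057923] → run H
t=10: vr[H=5988352/1057923] → run H
t=11: vr[H=2849792/352641] → run H
t=12: (idle)
t=13: (idle)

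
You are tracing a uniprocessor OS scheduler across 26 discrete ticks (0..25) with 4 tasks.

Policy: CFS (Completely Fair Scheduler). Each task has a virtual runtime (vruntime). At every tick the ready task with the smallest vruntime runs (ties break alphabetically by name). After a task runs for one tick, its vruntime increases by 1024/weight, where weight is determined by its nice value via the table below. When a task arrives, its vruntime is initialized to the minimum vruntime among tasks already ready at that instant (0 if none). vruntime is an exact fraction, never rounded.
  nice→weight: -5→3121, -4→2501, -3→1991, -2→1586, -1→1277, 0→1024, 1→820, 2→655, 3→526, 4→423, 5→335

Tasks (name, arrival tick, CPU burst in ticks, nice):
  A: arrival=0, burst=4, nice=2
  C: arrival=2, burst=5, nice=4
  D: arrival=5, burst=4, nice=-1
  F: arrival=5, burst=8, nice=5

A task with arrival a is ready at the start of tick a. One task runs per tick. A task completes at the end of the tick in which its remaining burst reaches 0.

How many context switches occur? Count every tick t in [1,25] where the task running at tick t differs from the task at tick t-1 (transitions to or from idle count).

t=0: vr[A=0] → run A
t=1: vr[A=1024/655] → run A
t=2: vr[A=2048/655 C=2048/655] → run A
t=3: vr[A=3072/655 C=2048/655] → run C
t=4: vr[A=3072/655 C=1537024/277065] → run A
t=5: vr[C=1537024/277065 D=1537024/277065 F=1537024/277065] → run C
t=6: vr[C=2207744/277065 D=1537024/277065 F=1537024/277065] → run D
t=7: vr[C=2207744/277065 D=2246494208/353812005 F=1537024/277065] → run F
t=8: vr[C=2207744/277065 D=2246494208/353812005 F=31944704/3712671] → run D
t=9: vr[C=2207744/277065 D=2530208768/353812005 F=31944704/3712671] → run D
t=10: vr[C=2207744/277065 D=2813923328/353812005 F=31944704/3712671] → run D
t=11: vr[C=2207744/277065 F=31944704/3712671] → run C
t=12: vr[C=959488/92355 F=31944704/3712671] → run F
t=13: vr[C=959488/92355 F=216466432/18563355] → run C
t=14: vr[C=3549184/277065 F=216466432/18563355] → run F
t=15: vr[C=3549184/277065 F=273209344/18563355] → run C
t=16: vr[F=273209344/18563355] → run F
t=17: vr[F=329952256/18563355] → run F
t=18: vr[F=386695168/18563355] → run F
t=19: vr[F=88687616/3712671] → run F
t=20: vr[F=500180992/18563355] → run F
t=21: (idle)
t=22: (idle)
t=23: (idle)
t=24: (idle)
t=25: (idle)

context switches = 13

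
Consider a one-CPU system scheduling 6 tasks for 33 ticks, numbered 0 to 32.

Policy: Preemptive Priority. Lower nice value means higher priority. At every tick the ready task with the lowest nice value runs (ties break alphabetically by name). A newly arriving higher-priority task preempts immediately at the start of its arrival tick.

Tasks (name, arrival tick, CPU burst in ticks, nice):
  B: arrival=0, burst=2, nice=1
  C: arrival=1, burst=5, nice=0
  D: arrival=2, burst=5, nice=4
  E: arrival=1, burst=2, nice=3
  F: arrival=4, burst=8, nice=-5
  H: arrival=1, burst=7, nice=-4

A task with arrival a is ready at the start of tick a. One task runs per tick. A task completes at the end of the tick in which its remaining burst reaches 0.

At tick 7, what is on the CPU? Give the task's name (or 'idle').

t=0: ready={B} → run B
t=1: ready={B,C,E,H} → run H
t=2: ready={B,C,D,E,H} → run H
t=3: ready={B,C,D,E,H} → run H
t=4: ready={B,C,D,E,F,H} → run F
t=5: ready={B,C,D,E,F,H} → run F
t=6: ready={B,C,D,E,F,H} → run F
t=7: ready={B,C,D,E,F,H} → run F
t=8: ready={B,C,D,E,F,H} → run F
t=9: ready={B,C,D,E,F,H} → run F
t=10: ready={B,C,D,E,F,H} → run F
t=11: ready={B,C,D,E,F,H} → run F
t=12: ready={B,C,D,E,H} → run H
t=13: ready={B,C,D,E,H} → run H
t=14: ready={B,C,D,E,H} → run H
t=15: ready={B,C,D,E,H} → run H
t=16: ready={B,C,D,E} → run C
t=17: ready={B,C,D,E} → run C
t=18: ready={B,C,D,E} → run C
t=19: ready={B,C,D,E} → run C
t=20: ready={B,C,D,E} → run C
t=21: ready={B,D,E} → run B
t=22: ready={D,E} → run E
t=23: ready={D,E} → run E
t=24: ready={D} → run D
t=25: ready={D} → run D
t=26: ready={D} → run D
t=27: ready={D} → run D
t=28: ready={D} → run D
t=29: (idle)
t=30: (idle)
t=31: (idle)
t=32: (idle)

running at tick 7 = F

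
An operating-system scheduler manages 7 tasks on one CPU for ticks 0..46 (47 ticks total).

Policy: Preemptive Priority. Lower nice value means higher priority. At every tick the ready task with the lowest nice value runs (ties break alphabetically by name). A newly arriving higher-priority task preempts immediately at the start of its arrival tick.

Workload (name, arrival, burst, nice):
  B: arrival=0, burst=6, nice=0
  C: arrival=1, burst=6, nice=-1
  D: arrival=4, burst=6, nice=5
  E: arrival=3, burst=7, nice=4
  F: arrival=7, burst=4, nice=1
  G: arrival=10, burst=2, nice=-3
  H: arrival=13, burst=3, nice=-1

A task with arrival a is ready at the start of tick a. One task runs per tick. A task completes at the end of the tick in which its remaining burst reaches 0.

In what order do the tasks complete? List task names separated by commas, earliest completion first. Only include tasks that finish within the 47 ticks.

t=0: ready={B} → run B
t=1: ready={B,C} → run C
t=2: ready={B,C} → run C
t=3: ready={B,C,E} → run C
t=4: ready={B,C,D,E} → run C
t=5: ready={B,C,D,E} → run C
t=6: ready={B,C,D,E} → run C
t=7: ready={B,D,E,F} → run B
t=8: ready={B,D,E,F} → run B
t=9: ready={B,D,E,F} → run B
t=10: ready={B,D,E,F,G} → run G
t=11: ready={B,D,E,F,G} → run G
t=12: ready={B,D,E,F} → run B
t=13: ready={B,D,E,F,H} → run H
t=14: ready={B,D,E,F,H} → run H
t=15: ready={B,D,E,F,H} → run H
t=16: ready={B,D,E,F} → run B
t=17: ready={D,E,F} → run F
t=18: ready={D,E,F} → run F
t=19: ready={D,E,F} → run F
t=20: ready={D,E,F} → run F
t=21: ready={D,E} → run E
t=22: ready={D,E} → run E
t=23: ready={D,E} → run E
t=24: ready={D,E} → run E
t=25: ready={D,E} → run E
t=26: ready={D,E} → run E
t=27: ready={D,E} → run E
t=28: ready={D} → run D
t=29: ready={D} → run D
t=30: ready={D} → run D
t=31: ready={D} → run D
t=32: ready={D} → run D
t=33: ready={D} → run D
t=34: (idle)
t=35: (idle)
t=36: (idle)
t=37: (idle)
t=38: (idle)
t=39: (idle)
t=40: (idle)
t=41: (idle)
t=42: (idle)
t=43: (idle)
t=44: (idle)
t=45: (idle)
t=46: (idle)

completion order = C, G, H, B, F, E, D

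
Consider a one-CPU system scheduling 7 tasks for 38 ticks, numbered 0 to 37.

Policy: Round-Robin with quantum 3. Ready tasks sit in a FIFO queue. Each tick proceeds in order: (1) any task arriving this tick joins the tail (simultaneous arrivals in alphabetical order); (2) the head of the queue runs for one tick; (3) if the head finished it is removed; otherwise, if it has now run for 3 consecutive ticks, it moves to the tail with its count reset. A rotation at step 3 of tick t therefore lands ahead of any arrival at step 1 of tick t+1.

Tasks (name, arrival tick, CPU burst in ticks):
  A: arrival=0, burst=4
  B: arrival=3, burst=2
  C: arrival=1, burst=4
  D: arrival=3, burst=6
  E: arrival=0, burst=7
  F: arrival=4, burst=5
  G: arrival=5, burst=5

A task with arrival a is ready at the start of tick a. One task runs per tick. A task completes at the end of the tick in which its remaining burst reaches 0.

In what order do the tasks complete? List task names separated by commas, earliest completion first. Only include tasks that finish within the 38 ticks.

completion order = A, B, C, D, F, G, E

t=0: queue=[A,E] q_used=0 → run A
t=1: queue=[A,E,C] q_used=1 → run A
t=2: queue=[A,E,C] q_used=2 → run A
t=3: queue=[E,C,A,B,D] q_used=0 → run E
t=4: queue=[E,C,A,B,D,F] q_used=1 → run E
t=5: queue=[E,C,A,B,D,F,G] q_used=2 → run E
t=6: queue=[C,A,B,D,F,G,E] q_used=0 → run C
t=7: queue=[C,A,B,D,F,G,E] q_used=1 → run C
t=8: queue=[C,A,B,D,F,G,E] q_used=2 → run C
t=9: queue=[A,B,D,F,G,E,C] q_used=0 → run A
t=10: queue=[B,D,F,G,E,C] q_used=0 → run B
t=11: queue=[B,D,F,G,E,C] q_used=1 → run B
t=12: queue=[D,F,G,E,C] q_used=0 → run D
t=13: queue=[D,F,G,E,C] q_used=1 → run D
t=14: queue=[D,F,G,E,C] q_used=2 → run D
t=15: queue=[F,G,E,C,D] q_used=0 → run F
t=16: queue=[F,G,E,C,D] q_used=1 → run F
t=17: queue=[F,G,E,C,D] q_used=2 → run F
t=18: queue=[G,E,C,D,F] q_used=0 → run G
t=19: queue=[G,E,C,D,F] q_used=1 → run G
t=20: queue=[G,E,C,D,F] q_used=2 → run G
t=21: queue=[E,C,D,F,G] q_used=0 → run E
t=22: queue=[E,C,D,F,G] q_used=1 → run E
t=23: queue=[E,C,D,F,G] q_used=2 → run E
t=24: queue=[C,D,F,G,E] q_used=0 → run C
t=25: queue=[D,F,G,E] q_used=0 → run D
t=26: queue=[D,F,G,E] q_used=1 → run D
t=27: queue=[D,F,G,E] q_used=2 → run D
t=28: queue=[F,G,E] q_used=0 → run F
t=29: queue=[F,G,E] q_used=1 → run F
t=30: queue=[G,E] q_used=0 → run G
t=31: queue=[G,E] q_used=1 → run G
t=32: queue=[E] q_used=0 → run E
t=33: (idle)
t=34: (idle)
t=35: (idle)
t=36: (idle)
t=37: (idle)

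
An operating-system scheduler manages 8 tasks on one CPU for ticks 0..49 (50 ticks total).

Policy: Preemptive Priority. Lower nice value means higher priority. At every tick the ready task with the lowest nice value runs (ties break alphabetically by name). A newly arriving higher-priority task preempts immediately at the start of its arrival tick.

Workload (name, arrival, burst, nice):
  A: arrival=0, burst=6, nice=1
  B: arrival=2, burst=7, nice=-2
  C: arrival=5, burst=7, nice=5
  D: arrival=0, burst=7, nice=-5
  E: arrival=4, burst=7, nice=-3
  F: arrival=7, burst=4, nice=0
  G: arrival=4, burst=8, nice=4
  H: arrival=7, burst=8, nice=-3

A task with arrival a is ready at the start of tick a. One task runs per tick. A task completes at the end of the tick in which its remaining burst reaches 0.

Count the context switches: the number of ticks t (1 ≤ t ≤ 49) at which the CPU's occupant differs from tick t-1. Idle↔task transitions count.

context switches = 7

t=0: ready={A,D} → run D
t=1: ready={A,D} → run D
t=2: ready={A,B,D} → run D
t=3: ready={A,B,D} → run D
t=4: ready={A,B,D,E,G} → run D
t=5: ready={A,B,C,D,E,G} → run D
t=6: ready={A,B,C,D,E,G} → run D
t=7: ready={A,B,C,E,F,G,H} → run E
t=8: ready={A,B,C,E,F,G,H} → run E
t=9: ready={A,B,C,E,F,G,H} → run E
t=10: ready={A,B,C,E,F,G,H} → run E
t=11: ready={A,B,C,E,F,G,H} → run E
t=12: ready={A,B,C,E,F,G,H} → run E
t=13: ready={A,B,C,E,F,G,H} → run E
t=14: ready={A,B,C,F,G,H} → run H
t=15: ready={A,B,C,F,G,H} → run H
t=16: ready={A,B,C,F,G,H} → run H
t=17: ready={A,B,C,F,G,H} → run H
t=18: ready={A,B,C,F,G,H} → run H
t=19: ready={A,B,C,F,G,H} → run H
t=20: ready={A,B,C,F,G,H} → run H
t=21: ready={A,B,C,F,G,H} → run H
t=22: ready={A,B,C,F,G} → run B
t=23: ready={A,B,C,F,G} → run B
t=24: ready={A,B,C,F,G} → run B
t=25: ready={A,B,C,F,G} → run B
t=26: ready={A,B,C,F,G} → run B
t=27: ready={A,B,C,F,G} → run B
t=28: ready={A,B,C,F,G} → run B
t=29: ready={A,C,F,G} → run F
t=30: ready={A,C,F,G} → run F
t=31: ready={A,C,F,G} → run F
t=32: ready={A,C,F,G} → run F
t=33: ready={A,C,G} → run A
t=34: ready={A,C,G} → run A
t=35: ready={A,C,G} → run A
t=36: ready={A,C,G} → run A
t=37: ready={A,C,G} → run A
t=38: ready={A,C,G} → run A
t=39: ready={C,G} → run G
t=40: ready={C,G} → run G
t=41: ready={C,G} → run G
t=42: ready={C,G} → run G
t=43: ready={C,G} → run G
t=44: ready={C,G} → run G
t=45: ready={C,G} → run G
t=46: ready={C,G} → run G
t=47: ready={C} → run C
t=48: ready={C} → run C
t=49: ready={C} → run C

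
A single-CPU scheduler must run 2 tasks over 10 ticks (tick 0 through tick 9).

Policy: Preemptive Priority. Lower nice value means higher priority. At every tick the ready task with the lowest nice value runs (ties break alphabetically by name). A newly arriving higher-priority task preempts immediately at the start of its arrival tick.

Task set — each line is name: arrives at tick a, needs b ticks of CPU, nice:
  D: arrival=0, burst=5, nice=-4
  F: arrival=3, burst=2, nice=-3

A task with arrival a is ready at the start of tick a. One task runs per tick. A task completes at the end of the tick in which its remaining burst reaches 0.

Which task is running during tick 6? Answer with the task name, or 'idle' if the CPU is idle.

t=0: ready={D} → run D
t=1: ready={D} → run D
t=2: ready={D} → run D
t=3: ready={D,F} → run D
t=4: ready={D,F} → run D
t=5: ready={F} → run F
t=6: ready={F} → run F
t=7: (idle)
t=8: (idle)
t=9: (idle)

running at tick 6 = F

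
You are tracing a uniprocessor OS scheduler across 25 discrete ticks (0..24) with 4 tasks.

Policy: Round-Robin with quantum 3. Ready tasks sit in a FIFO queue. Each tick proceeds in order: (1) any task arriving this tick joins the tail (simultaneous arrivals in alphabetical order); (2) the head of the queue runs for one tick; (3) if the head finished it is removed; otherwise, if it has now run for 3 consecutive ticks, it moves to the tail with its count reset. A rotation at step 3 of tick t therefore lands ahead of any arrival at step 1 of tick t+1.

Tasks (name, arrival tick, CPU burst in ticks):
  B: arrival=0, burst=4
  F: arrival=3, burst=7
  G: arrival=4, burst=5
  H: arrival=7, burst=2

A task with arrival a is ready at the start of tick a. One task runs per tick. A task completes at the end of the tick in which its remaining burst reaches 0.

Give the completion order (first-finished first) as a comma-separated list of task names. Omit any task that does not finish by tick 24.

t=0: queue=[B] q_used=0 → run B
t=1: queue=[B] q_used=1 → run B
t=2: queue=[B] q_used=2 → run B
t=3: queue=[B,F] q_used=0 → run B
t=4: queue=[F,G] q_used=0 → run F
t=5: queue=[F,G] q_used=1 → run F
t=6: queue=[F,G] q_used=2 → run F
t=7: queue=[G,F,H] q_used=0 → run G
t=8: queue=[G,F,H] q_used=1 → run G
t=9: queue=[G,F,H] q_used=2 → run G
t=10: queue=[F,H,G] q_used=0 → run F
t=11: queue=[F,H,G] q_used=1 → run F
t=12: queue=[F,H,G] q_used=2 → run F
t=13: queue=[H,G,F] q_used=0 → run H
t=14: queue=[H,G,F] q_used=1 → run H
t=15: queue=[G,F] q_used=0 → run G
t=16: queue=[G,F] q_used=1 → run G
t=17: queue=[F] q_used=0 → run F
t=18: (idle)
t=19: (idle)
t=20: (idle)
t=21: (idle)
t=22: (idle)
t=23: (idle)
t=24: (idle)

completion order = B, H, G, F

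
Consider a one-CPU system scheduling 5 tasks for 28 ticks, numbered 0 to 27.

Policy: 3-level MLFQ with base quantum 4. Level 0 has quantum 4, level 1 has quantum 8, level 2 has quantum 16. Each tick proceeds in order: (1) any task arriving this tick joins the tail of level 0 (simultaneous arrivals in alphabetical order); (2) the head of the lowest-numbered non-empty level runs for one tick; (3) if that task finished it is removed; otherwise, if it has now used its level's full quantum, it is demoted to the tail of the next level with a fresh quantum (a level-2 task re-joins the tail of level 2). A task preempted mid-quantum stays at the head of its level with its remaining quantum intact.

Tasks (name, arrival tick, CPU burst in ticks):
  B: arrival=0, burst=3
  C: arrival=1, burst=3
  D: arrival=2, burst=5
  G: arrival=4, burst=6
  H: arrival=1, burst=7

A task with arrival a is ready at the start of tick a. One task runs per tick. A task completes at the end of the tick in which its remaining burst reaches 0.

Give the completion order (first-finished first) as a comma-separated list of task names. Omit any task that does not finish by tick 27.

completion order = B, C, H, D, G

t=0: L0/L1/L2 = B/-/- → run B
t=1: L0/L1/L2 = BCH/-/- → run B
t=2: L0/L1/L2 = BCHD/-/- → run B
t=3: L0/L1/L2 = CHD/-/- → run C
t=4: L0/L1/L2 = CHDG/-/- → run C
t=5: L0/L1/L2 = CHDG/-/- → run C
t=6: L0/L1/L2 = HDG/-/- → run H
t=7: L0/L1/L2 = HDG/-/- → run H
t=8: L0/L1/L2 = HDG/-/- → run H
t=9: L0/L1/L2 = HDG/-/- → run H
t=10: L0/L1/L2 = DG/H/- → run D
t=11: L0/L1/L2 = DG/H/- → run D
t=12: L0/L1/L2 = DG/H/- → run D
t=13: L0/L1/L2 = DG/H/- → run D
t=14: L0/L1/L2 = G/HD/- → run G
t=15: L0/L1/L2 = G/HD/- → run G
t=16: L0/L1/L2 = G/HD/- → run G
t=17: L0/L1/L2 = G/HD/- → run G
t=18: L0/L1/L2 = -/HDG/- → run H
t=19: L0/L1/L2 = -/HDG/- → run H
t=20: L0/L1/L2 = -/HDG/- → run H
t=21: L0/L1/L2 = -/DG/- → run D
t=22: L0/L1/L2 = -/G/- → run G
t=23: L0/L1/L2 = -/G/- → run G
t=24: (idle)
t=25: (idle)
t=26: (idle)
t=27: (idle)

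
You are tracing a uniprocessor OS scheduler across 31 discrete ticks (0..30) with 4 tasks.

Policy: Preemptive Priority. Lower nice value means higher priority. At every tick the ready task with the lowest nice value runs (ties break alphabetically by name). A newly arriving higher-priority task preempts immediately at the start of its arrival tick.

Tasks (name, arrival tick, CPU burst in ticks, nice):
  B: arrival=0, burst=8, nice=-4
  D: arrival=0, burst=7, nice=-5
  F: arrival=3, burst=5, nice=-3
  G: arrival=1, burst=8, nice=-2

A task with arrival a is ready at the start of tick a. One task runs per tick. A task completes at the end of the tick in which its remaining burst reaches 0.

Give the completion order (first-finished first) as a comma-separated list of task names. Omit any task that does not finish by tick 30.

t=0: ready={B,D} → run D
t=1: ready={B,D,G} → run D
t=2: ready={B,D,G} → run D
t=3: ready={B,D,F,G} → run D
t=4: ready={B,D,F,G} → run D
t=5: ready={B,D,F,G} → run D
t=6: ready={B,D,F,G} → run D
t=7: ready={B,F,G} → run B
t=8: ready={B,F,G} → run B
t=9: ready={B,F,G} → run B
t=10: ready={B,F,G} → run B
t=11: ready={B,F,G} → run B
t=12: ready={B,F,G} → run B
t=13: ready={B,F,G} → run B
t=14: ready={B,F,G} → run B
t=15: ready={F,G} → run F
t=16: ready={F,G} → run F
t=17: ready={F,G} → run F
t=18: ready={F,G} → run F
t=19: ready={F,G} → run F
t=20: ready={G} → run G
t=21: ready={G} → run G
t=22: ready={G} → run G
t=23: ready={G} → run G
t=24: ready={G} → run G
t=25: ready={G} → run G
t=26: ready={G} → run G
t=27: ready={G} → run G
t=28: (idle)
t=29: (idle)
t=30: (idle)

completion order = D, B, F, G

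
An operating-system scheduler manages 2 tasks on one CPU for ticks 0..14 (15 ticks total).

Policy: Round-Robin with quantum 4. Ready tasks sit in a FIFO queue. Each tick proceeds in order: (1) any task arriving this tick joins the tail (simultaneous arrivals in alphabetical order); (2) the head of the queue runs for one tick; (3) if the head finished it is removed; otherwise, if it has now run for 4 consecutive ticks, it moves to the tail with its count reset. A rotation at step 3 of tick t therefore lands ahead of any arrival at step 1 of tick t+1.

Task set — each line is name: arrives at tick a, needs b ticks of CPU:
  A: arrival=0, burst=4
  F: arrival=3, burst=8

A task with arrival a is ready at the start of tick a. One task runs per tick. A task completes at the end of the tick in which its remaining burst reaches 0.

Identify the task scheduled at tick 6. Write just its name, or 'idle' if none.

running at tick 6 = F

t=0: queue=[A] q_used=0 → run A
t=1: queue=[A] q_used=1 → run A
t=2: queue=[A] q_used=2 → run A
t=3: queue=[A,F] q_used=3 → run A
t=4: queue=[F] q_used=0 → run F
t=5: queue=[F] q_used=1 → run F
t=6: queue=[F] q_used=2 → run F
t=7: queue=[F] q_used=3 → run F
t=8: queue=[F] q_used=0 → run F
t=9: queue=[F] q_used=1 → run F
t=10: queue=[F] q_used=2 → run F
t=11: queue=[F] q_used=3 → run F
t=12: (idle)
t=13: (idle)
t=14: (idle)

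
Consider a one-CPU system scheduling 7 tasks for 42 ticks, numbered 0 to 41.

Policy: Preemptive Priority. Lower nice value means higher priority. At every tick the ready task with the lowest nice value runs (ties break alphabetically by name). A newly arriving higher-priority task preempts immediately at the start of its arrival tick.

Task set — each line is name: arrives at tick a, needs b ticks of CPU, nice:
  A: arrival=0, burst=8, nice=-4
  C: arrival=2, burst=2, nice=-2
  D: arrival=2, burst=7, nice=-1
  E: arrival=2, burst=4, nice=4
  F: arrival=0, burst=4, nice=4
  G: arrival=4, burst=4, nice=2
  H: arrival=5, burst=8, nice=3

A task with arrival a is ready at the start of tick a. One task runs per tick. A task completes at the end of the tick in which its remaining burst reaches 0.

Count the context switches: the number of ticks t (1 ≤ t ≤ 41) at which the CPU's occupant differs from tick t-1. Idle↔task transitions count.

context switches = 7

t=0: ready={A,F} → run A
t=1: ready={A,F} → run A
t=2: ready={A,C,D,E,F} → run A
t=3: ready={A,C,D,E,F} → run A
t=4: ready={A,C,D,E,F,G} → run A
t=5: ready={A,C,D,E,F,G,H} → run A
t=6: ready={A,C,D,E,F,G,H} → run A
t=7: ready={A,C,D,E,F,G,H} → run A
t=8: ready={C,D,E,F,G,H} → run C
t=9: ready={C,D,E,F,G,H} → run C
t=10: ready={D,E,F,G,H} → run D
t=11: ready={D,E,F,G,H} → run D
t=12: ready={D,E,F,G,H} → run D
t=13: ready={D,E,F,G,H} → run D
t=14: ready={D,E,F,G,H} → run D
t=15: ready={D,E,F,G,H} → run D
t=16: ready={D,E,F,G,H} → run D
t=17: ready={E,F,G,H} → run G
t=18: ready={E,F,G,H} → run G
t=19: ready={E,F,G,H} → run G
t=20: ready={E,F,G,H} → run G
t=21: ready={E,F,H} → run H
t=22: ready={E,F,H} → run H
t=23: ready={E,F,H} → run H
t=24: ready={E,F,H} → run H
t=25: ready={E,F,H} → run H
t=26: ready={E,F,H} → run H
t=27: ready={E,F,H} → run H
t=28: ready={E,F,H} → run H
t=29: ready={E,F} → run E
t=30: ready={E,F} → run E
t=31: ready={E,F} → run E
t=32: ready={E,F} → run E
t=33: ready={F} → run F
t=34: ready={F} → run F
t=35: ready={F} → run F
t=36: ready={F} → run F
t=37: (idle)
t=38: (idle)
t=39: (idle)
t=40: (idle)
t=41: (idle)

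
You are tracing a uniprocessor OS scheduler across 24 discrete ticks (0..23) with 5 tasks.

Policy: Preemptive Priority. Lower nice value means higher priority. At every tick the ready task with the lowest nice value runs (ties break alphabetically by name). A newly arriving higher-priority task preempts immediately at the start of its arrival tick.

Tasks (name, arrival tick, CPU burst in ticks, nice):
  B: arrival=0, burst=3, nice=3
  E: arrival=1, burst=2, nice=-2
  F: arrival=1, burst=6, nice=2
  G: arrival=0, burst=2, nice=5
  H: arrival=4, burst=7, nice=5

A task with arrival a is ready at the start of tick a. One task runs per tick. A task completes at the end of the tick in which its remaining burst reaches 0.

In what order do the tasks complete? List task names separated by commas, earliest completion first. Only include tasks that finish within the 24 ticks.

t=0: ready={B,G} → run B
t=1: ready={B,E,F,G} → run E
t=2: ready={B,E,F,G} → run E
t=3: ready={B,F,G} → run F
t=4: ready={B,F,G,H} → run F
t=5: ready={B,F,G,H} → run F
t=6: ready={B,F,G,H} → run F
t=7: ready={B,F,G,H} → run F
t=8: ready={B,F,G,H} → run F
t=9: ready={B,G,H} → run B
t=10: ready={B,G,H} → run B
t=11: ready={G,H} → run G
t=12: ready={G,H} → run G
t=13: ready={H} → run H
t=14: ready={H} → run H
t=15: ready={H} → run H
t=16: ready={H} → run H
t=17: ready={H} → run H
t=18: ready={H} → run H
t=19: ready={H} → run H
t=20: (idle)
t=21: (idle)
t=22: (idle)
t=23: (idle)

completion order = E, F, B, G, H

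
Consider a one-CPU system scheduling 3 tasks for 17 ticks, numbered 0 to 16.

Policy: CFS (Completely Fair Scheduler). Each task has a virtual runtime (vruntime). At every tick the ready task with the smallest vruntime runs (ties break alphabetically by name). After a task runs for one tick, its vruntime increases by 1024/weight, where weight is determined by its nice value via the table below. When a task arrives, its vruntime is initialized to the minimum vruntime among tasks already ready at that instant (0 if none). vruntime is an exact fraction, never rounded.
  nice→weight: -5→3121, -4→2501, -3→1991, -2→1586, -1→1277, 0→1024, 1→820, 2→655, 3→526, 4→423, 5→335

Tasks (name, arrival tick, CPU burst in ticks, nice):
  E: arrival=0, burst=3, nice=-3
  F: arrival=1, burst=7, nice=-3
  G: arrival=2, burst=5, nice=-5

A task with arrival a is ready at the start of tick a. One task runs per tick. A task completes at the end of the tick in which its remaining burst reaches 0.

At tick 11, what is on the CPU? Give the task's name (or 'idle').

running at tick 11 = F

t=0: vr[E=0] → run E
t=1: vr[E=1024/1991 F=1024/1991] → run E
t=2: vr[E=2048/1991 F=1024/1991 G=1024/1991] → run F
t=3: vr[E=2048/1991 F=2048/1991 G=1024/1991] → run G
t=4: vr[E=2048/1991 F=2048/1991 G=5234688/6213911] → run G
t=5: vr[E=2048/1991 F=2048/1991 G=7273472/6213911] → run E
t=6: vr[F=2048/1991 G=7273472/6213911] → run F
t=7: vr[F=3072/1991 G=7273472/6213911] → run G
t=8: vr[F=3072/1991 G=9312256/6213911] → run G
t=9: vr[F=3072/1991 G=11351040/6213911] → run F
t=10: vr[F=4096/1991 G=11351040/6213911] → run G
t=11: vr[F=4096/1991] → run F
t=12: vr[F=5120/1991] → run F
t=13: vr[F=6144/1991] → run F
t=14: vr[F=7168/1991] → run F
t=15: (idle)
t=16: (idle)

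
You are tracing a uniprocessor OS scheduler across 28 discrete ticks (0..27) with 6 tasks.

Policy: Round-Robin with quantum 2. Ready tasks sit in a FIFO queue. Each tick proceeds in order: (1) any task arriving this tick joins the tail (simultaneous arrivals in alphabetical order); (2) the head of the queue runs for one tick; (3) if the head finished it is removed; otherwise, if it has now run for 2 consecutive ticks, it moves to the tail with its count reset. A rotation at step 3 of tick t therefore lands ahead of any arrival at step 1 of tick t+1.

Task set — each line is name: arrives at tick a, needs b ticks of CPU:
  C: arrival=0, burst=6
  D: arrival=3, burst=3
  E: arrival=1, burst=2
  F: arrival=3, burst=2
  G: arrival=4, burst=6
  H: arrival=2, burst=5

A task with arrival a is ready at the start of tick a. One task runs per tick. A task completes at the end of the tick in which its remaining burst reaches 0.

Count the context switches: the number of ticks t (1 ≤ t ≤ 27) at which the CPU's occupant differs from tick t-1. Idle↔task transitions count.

t=0: queue=[C] q_used=0 → run C
t=1: queue=[C,E] q_used=1 → run C
t=2: queue=[E,C,H] q_used=0 → run E
t=3: queue=[E,C,H,D,F] q_used=1 → run E
t=4: queue=[C,H,D,F,G] q_used=0 → run C
t=5: queue=[C,H,D,F,G] q_used=1 → run C
t=6: queue=[H,D,F,G,C] q_used=0 → run H
t=7: queue=[H,D,F,G,C] q_used=1 → run H
t=8: queue=[D,F,G,C,H] q_used=0 → run D
t=9: queue=[D,F,G,C,H] q_used=1 → run D
t=10: queue=[F,G,C,H,D] q_used=0 → run F
t=11: queue=[F,G,C,H,D] q_used=1 → run F
t=12: queue=[G,C,H,D] q_used=0 → run G
t=13: queue=[G,C,H,D] q_used=1 → run G
t=14: queue=[C,H,D,G] q_used=0 → run C
t=15: queue=[C,H,D,G] q_used=1 → run C
t=16: queue=[H,D,G] q_used=0 → run H
t=17: queue=[H,D,G] q_used=1 → run H
t=18: queue=[D,G,H] q_used=0 → run D
t=19: queue=[G,H] q_used=0 → run G
t=20: queue=[G,H] q_used=1 → run G
t=21: queue=[H,G] q_used=0 → run H
t=22: queue=[G] q_used=0 → run G
t=23: queue=[G] q_used=1 → run G
t=24: (idle)
t=25: (idle)
t=26: (idle)
t=27: (idle)

context switches = 13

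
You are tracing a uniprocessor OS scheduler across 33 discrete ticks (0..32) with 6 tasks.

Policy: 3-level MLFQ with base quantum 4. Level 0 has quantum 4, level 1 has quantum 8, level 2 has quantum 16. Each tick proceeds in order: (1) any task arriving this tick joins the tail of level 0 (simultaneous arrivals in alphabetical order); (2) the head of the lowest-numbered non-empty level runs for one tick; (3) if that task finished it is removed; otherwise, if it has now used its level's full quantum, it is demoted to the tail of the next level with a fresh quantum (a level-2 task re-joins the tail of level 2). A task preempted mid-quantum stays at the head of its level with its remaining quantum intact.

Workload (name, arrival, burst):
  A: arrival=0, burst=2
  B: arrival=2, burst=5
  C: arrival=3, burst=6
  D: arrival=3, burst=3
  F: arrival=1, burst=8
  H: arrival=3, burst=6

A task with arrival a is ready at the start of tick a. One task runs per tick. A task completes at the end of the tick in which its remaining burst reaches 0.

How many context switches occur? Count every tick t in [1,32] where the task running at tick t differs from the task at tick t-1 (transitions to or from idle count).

t=0: L0/L1/L2 = A/-/- → run A
t=1: L0/L1/L2 = AF/-/- → run A
t=2: L0/L1/L2 = FB/-/- → run F
t=3: L0/L1/L2 = FBCDH/-/- → run F
t=4: L0/L1/L2 = FBCDH/-/- → run F
t=5: L0/L1/L2 = FBCDH/-/- → run F
t=6: L0/L1/L2 = BCDH/F/- → run B
t=7: L0/L1/L2 = BCDH/F/- → run B
t=8: L0/L1/L2 = BCDH/F/- → run B
t=9: L0/L1/L2 = BCDH/F/- → run B
t=10: L0/L1/L2 = CDH/FB/- → run C
t=11: L0/L1/L2 = CDH/FB/- → run C
t=12: L0/L1/L2 = CDH/FB/- → run C
t=13: L0/L1/L2 = CDH/FB/- → run C
t=14: L0/L1/L2 = DH/FBC/- → run D
t=15: L0/L1/L2 = DH/FBC/- → run D
t=16: L0/L1/L2 = DH/FBC/- → run D
t=17: L0/L1/L2 = H/FBC/- → run H
t=18: L0/L1/L2 = H/FBC/- → run H
t=19: L0/L1/L2 = H/FBC/- → run H
t=20: L0/L1/L2 = H/FBC/- → run H
t=21: L0/L1/L2 = -/FBCH/- → run F
t=22: L0/L1/L2 = -/FBCH/- → run F
t=23: L0/L1/L2 = -/FBCH/- → run F
t=24: L0/L1/L2 = -/FBCH/- → run F
t=25: L0/L1/L2 = -/BCH/- → run B
t=26: L0/L1/L2 = -/CH/- → run C
t=27: L0/L1/L2 = -/CH/- → run C
t=28: L0/L1/L2 = -/H/- → run H
t=29: L0/L1/L2 = -/H/- → run H
t=30: (idle)
t=31: (idle)
t=32: (idle)

context switches = 10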